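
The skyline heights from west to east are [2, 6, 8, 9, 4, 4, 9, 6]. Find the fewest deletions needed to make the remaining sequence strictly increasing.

Fewest deletions = n − (longest strictly increasing subsequence).
i:     1 2 3 4 5 6 7 8
a[i]:  2 6 8 9 4 4 9 6
dp:    1 2 3 4 2 2 4 3
max dp = 4, so deletions = 8 − 4 = 4.

4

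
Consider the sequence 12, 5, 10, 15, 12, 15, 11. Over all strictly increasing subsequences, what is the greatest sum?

Let S[i] be the best sum of a strictly increasing subsequence ending at i:
i:      1  2  3  4  5  6  7
a[i]:  12  5 10 15 12 15 11
S:     12  5 15 30 27 42 26
Maximum is 42 (e.g. 5 + 10 + 12 + 15).

42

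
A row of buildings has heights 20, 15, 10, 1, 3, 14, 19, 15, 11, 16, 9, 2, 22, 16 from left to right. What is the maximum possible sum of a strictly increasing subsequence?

77

Let S[i] be the best sum of a strictly increasing subsequence ending at i:
i:      1  2  3  4  5  6  7  8  9 10 11 12 13 14
a[i]:  20 15 10  1  3 14 19 15 11 16  9  2 22 16
S:     20 15 10  1  4 24 43 39 21 55 13  3 77 55
Maximum is 77 (e.g. 10 + 14 + 15 + 16 + 22).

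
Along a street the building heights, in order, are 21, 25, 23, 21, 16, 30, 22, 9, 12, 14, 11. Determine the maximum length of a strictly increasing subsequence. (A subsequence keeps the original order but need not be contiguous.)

3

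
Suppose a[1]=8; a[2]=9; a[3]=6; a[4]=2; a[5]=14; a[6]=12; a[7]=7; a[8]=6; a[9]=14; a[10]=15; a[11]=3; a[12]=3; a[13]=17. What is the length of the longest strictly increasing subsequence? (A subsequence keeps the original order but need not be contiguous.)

6

Let dp[i] be the length of the longest such subsequence ending at index i:
i:      1  2  3  4  5  6  7  8  9 10 11 12 13
a[i]:   8  9  6  2 14 12  7  6 14 15  3  3 17
dp:     1  2  1  1  3  3  2  2  4  5  2  2  6
Maximum dp value is 6.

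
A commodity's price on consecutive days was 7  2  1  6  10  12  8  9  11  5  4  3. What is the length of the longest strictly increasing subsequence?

Let dp[i] be the length of the longest such subsequence ending at index i:
i:      1  2  3  4  5  6  7  8  9 10 11 12
a[i]:   7  2  1  6 10 12  8  9 11  5  4  3
dp:     1  1  1  2  3  4  3  4  5  2  2  2
Maximum dp value is 5.

5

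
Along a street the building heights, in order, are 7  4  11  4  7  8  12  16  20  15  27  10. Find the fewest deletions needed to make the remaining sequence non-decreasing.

Fewest deletions = n − (longest non-decreasing subsequence).
Patience tails:
7 → extends → [7]
4 → replaces 7 → [4]
11 → extends → [4, 11]
4 → replaces 11 → [4, 4]
7 → extends → [4, 4, 7]
8 → extends → [4, 4, 7, 8]
12 → extends → [4, 4, 7, 8, 12]
16 → extends → [4, 4, 7, 8, 12, 16]
20 → extends → [4, 4, 7, 8, 12, 16, 20]
15 → replaces 16 → [4, 4, 7, 8, 12, 15, 20]
27 → extends → [4, 4, 7, 8, 12, 15, 20, 27]
10 → replaces 12 → [4, 4, 7, 8, 10, 15, 20, 27]
Longest non-decreasing subsequence has length 8, so deletions = 12 − 8 = 4.

4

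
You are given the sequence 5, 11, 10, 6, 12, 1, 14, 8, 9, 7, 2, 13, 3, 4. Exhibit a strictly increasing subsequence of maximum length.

Patience tails give the LIS length; then backtrack through the dp parents:
5 → extends → [5]
11 → extends → [5, 11]
10 → replaces 11 → [5, 10]
6 → replaces 10 → [5, 6]
12 → extends → [5, 6, 12]
1 → replaces 5 → [1, 6, 12]
14 → extends → [1, 6, 12, 14]
8 → replaces 12 → [1, 6, 8, 14]
9 → replaces 14 → [1, 6, 8, 9]
7 → replaces 8 → [1, 6, 7, 9]
2 → replaces 6 → [1, 2, 7, 9]
13 → extends → [1, 2, 7, 9, 13]
3 → replaces 7 → [1, 2, 3, 9, 13]
4 → replaces 9 → [1, 2, 3, 4, 13]
Length 5; one witness is 5, 6, 8, 9, 13.

5, 6, 8, 9, 13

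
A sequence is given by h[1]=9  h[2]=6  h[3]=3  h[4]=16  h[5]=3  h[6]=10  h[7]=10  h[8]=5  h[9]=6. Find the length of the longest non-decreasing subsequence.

4

Let dp[i] be the length of the longest such subsequence ending at index i:
i:      1  2  3  4  5  6  7  8  9
h[i]:   9  6  3 16  3 10 10  5  6
dp:     1  1  1  2  2  3  4  3  4
Maximum dp value is 4.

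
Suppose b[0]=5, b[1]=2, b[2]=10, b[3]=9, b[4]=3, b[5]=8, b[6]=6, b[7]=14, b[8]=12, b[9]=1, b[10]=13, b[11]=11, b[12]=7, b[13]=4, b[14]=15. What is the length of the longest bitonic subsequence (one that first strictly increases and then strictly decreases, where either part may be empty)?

8

inc[i] = longest strictly increasing subsequence ending at i; dec[i] = longest strictly decreasing subsequence starting at i:
i:      0  1  2  3  4  5  6  7  8  9 10 11 12 13 14
b[i]:   5  2 10  9  3  8  6 14 12  1 13 11  7  4 15
inc:    1  1  2  2  2  3  3  4  4  1  5  4  4  3  6
dec:    3  2  5  4  2  3  2  5  4  1  4  3  2  1  1
Best peak at i=7 (value 14): inc=4, dec=5, length 4+5−1 = 8.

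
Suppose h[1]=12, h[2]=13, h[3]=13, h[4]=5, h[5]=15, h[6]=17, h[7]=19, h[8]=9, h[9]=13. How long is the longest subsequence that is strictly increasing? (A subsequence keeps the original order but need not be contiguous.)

Track the smallest tail for each achievable length (strict):
12 → extends → [12]
13 → extends → [12, 13]
13 → already a tail → [12, 13]
5 → replaces 12 → [5, 13]
15 → extends → [5, 13, 15]
17 → extends → [5, 13, 15, 17]
19 → extends → [5, 13, 15, 17, 19]
9 → replaces 13 → [5, 9, 15, 17, 19]
13 → replaces 15 → [5, 9, 13, 17, 19]
Five tails, so the longest strictly increasing subsequence has length 5 (e.g. 12, 13, 15, 17, 19).

5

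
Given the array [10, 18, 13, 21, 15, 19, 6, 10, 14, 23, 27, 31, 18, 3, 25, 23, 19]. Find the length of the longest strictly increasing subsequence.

7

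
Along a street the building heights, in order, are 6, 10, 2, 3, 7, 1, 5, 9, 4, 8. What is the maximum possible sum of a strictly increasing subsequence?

Let S[i] be the best sum of a strictly increasing subsequence ending at i:
i:      1  2  3  4  5  6  7  8  9 10
a[i]:   6 10  2  3  7  1  5  9  4  8
S:      6 16  2  5 13  1 10 22  9 21
Maximum is 22 (e.g. 6 + 7 + 9).

22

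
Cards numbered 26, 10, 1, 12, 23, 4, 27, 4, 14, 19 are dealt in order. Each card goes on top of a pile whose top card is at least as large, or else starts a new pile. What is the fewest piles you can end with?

4

Place each on the leftmost legal pile:
26 → new pile 1 (tops now [26])
10 → pile 1 (tops now [10])
1 → pile 1 (tops now [1])
12 → new pile 2 (tops now [1, 12])
23 → new pile 3 (tops now [1, 12, 23])
4 → pile 2 (tops now [1, 4, 23])
27 → new pile 4 (tops now [1, 4, 23, 27])
4 → pile 2 (tops now [1, 4, 23, 27])
14 → pile 3 (tops now [1, 4, 14, 27])
19 → pile 4 (tops now [1, 4, 14, 19])
Four piles.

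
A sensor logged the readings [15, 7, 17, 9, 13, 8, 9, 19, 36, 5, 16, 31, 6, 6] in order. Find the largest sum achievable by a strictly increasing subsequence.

87

Let S[i] be the best sum of a strictly increasing subsequence ending at i:
i:      1  2  3  4  5  6  7  8  9 10 11 12 13 14
a[i]:  15  7 17  9 13  8  9 19 36  5 16 31  6  6
S:     15  7 32 16 29 15 24 51 87  5 45 82 11 11
Maximum is 87 (e.g. 15 + 17 + 19 + 36).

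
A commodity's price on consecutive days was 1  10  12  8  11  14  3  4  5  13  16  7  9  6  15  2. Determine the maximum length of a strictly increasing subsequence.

Let dp[i] be the length of the longest such subsequence ending at index i:
i:      1  2  3  4  5  6  7  8  9 10 11 12 13 14 15 16
a[i]:   1 10 12  8 11 14  3  4  5 13 16  7  9  6 15  2
dp:     1  2  3  2  3  4  2  3  4  5  6  5  6  5  7  2
Maximum dp value is 7.

7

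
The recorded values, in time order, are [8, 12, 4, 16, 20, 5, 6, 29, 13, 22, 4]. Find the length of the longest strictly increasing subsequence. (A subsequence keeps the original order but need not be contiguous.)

Track the smallest tail for each achievable length (strict):
8 → extends → [8]
12 → extends → [8, 12]
4 → replaces 8 → [4, 12]
16 → extends → [4, 12, 16]
20 → extends → [4, 12, 16, 20]
5 → replaces 12 → [4, 5, 16, 20]
6 → replaces 16 → [4, 5, 6, 20]
29 → extends → [4, 5, 6, 20, 29]
13 → replaces 20 → [4, 5, 6, 13, 29]
22 → replaces 29 → [4, 5, 6, 13, 22]
4 → already a tail → [4, 5, 6, 13, 22]
Five tails, so the longest strictly increasing subsequence has length 5 (e.g. 8, 12, 16, 20, 29).

5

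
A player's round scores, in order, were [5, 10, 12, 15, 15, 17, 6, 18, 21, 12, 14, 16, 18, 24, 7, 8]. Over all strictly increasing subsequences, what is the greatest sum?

122

Let S[i] be the best sum of a strictly increasing subsequence ending at i:
i:       1   2   3   4   5   6   7   8   9  10  11  12  13  14  15  16
a[i]:    5  10  12  15  15  17   6  18  21  12  14  16  18  24   7   8
S:       5  15  27  42  42  59  11  77  98  27  41  58  77 122  18  26
Maximum is 122 (e.g. 5 + 10 + 12 + 15 + 17 + 18 + 21 + 24).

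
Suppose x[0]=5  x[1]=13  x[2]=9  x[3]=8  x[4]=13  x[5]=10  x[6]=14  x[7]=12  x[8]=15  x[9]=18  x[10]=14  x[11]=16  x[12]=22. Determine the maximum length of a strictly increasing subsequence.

7

Let dp[i] be the length of the longest such subsequence ending at index i:
i:      0  1  2  3  4  5  6  7  8  9 10 11 12
x[i]:   5 13  9  8 13 10 14 12 15 18 14 16 22
dp:     1  2  2  2  3  3  4  4  5  6  5  6  7
Maximum dp value is 7.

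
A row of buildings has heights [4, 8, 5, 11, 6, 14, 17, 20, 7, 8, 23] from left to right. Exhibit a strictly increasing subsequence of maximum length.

4, 8, 11, 14, 17, 20, 23

Patience tails give the LIS length; then backtrack through the dp parents:
4 → extends → [4]
8 → extends → [4, 8]
5 → replaces 8 → [4, 5]
11 → extends → [4, 5, 11]
6 → replaces 11 → [4, 5, 6]
14 → extends → [4, 5, 6, 14]
17 → extends → [4, 5, 6, 14, 17]
20 → extends → [4, 5, 6, 14, 17, 20]
7 → replaces 14 → [4, 5, 6, 7, 17, 20]
8 → replaces 17 → [4, 5, 6, 7, 8, 20]
23 → extends → [4, 5, 6, 7, 8, 20, 23]
Length 7; one witness is 4, 8, 11, 14, 17, 20, 23.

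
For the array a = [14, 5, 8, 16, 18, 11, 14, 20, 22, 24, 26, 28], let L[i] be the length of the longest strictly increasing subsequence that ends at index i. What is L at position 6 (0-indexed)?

dp[i] = 1 + max{dp[j] : j<i, a[j]<a[i]} (or 1 if no such j):
i:      0  1  2  3  4  5  6  7  8  9 10 11
a[i]:  14  5  8 16 18 11 14 20 22 24 26 28
dp:     1  1  2  3  4  3  4  5  6  7  8  9
At index 6 the value is 4.

4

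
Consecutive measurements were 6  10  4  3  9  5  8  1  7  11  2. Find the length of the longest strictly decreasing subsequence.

Let dp[i] be the longest strictly decreasing subsequence ending at i:
i:      1  2  3  4  5  6  7  8  9 10 11
a[i]:   6 10  4  3  9  5  8  1  7 11  2
dp:     1  1  2  3  2  3  3  4  4  1  5
Maximum is 5.

5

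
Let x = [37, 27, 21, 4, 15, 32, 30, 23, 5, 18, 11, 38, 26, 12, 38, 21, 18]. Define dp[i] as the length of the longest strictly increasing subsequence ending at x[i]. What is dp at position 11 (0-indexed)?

4

dp[i] = 1 + max{dp[j] : j<i, x[j]<x[i]} (or 1 if no such j):
i:      0  1  2  3  4  5  6  7  8  9 10 11 12 13 14 15 16
x[i]:  37 27 21  4 15 32 30 23  5 18 11 38 26 12 38 21 18
dp:     1  1  1  1  2  3  3  3  2  3  3  4  4  4  5  5  5
At index 11 the value is 4.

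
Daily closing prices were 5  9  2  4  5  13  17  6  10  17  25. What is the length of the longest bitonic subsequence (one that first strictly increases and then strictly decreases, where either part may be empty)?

inc[i] = longest strictly increasing subsequence ending at i; dec[i] = longest strictly decreasing subsequence starting at i:
i:      1  2  3  4  5  6  7  8  9 10 11
a[i]:   5  9  2  4  5 13 17  6 10 17 25
inc:    1  2  1  2  3  4  5  4  5  6  7
dec:    2  2  1  1  1  2  2  1  1  1  1
Best peak at i=11 (value 25): inc=7, dec=1, length 7+1−1 = 7.

7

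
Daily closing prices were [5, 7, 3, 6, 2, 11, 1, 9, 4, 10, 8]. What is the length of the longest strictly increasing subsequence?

Track the smallest tail for each achievable length (strict):
5 → extends → [5]
7 → extends → [5, 7]
3 → replaces 5 → [3, 7]
6 → replaces 7 → [3, 6]
2 → replaces 3 → [2, 6]
11 → extends → [2, 6, 11]
1 → replaces 2 → [1, 6, 11]
9 → replaces 11 → [1, 6, 9]
4 → replaces 6 → [1, 4, 9]
10 → extends → [1, 4, 9, 10]
8 → replaces 9 → [1, 4, 8, 10]
Four tails, so the longest strictly increasing subsequence has length 4 (e.g. 5, 7, 9, 10).

4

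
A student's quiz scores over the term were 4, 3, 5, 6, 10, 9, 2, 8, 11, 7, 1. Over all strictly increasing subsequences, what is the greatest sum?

Let S[i] be the best sum of a strictly increasing subsequence ending at i:
i:      1  2  3  4  5  6  7  8  9 10 11
a[i]:   4  3  5  6 10  9  2  8 11  7  1
S:      4  3  9 15 25 24  2 23 36 22  1
Maximum is 36 (e.g. 4 + 5 + 6 + 10 + 11).

36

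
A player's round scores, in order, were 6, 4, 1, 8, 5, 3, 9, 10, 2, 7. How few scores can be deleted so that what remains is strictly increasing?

Fewest deletions = n − (longest strictly increasing subsequence).
i:      1  2  3  4  5  6  7  8  9 10
a[i]:   6  4  1  8  5  3  9 10  2  7
dp:     1  1  1  2  2  2  3  4  2  3
max dp = 4, so deletions = 10 − 4 = 6.

6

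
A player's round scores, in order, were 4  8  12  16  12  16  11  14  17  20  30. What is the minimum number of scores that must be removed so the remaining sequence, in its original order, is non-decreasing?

3

Fewest deletions = n − (longest non-decreasing subsequence).
Patience tails:
4 → extends → [4]
8 → extends → [4, 8]
12 → extends → [4, 8, 12]
16 → extends → [4, 8, 12, 16]
12 → replaces 16 → [4, 8, 12, 12]
16 → extends → [4, 8, 12, 12, 16]
11 → replaces 12 → [4, 8, 11, 12, 16]
14 → replaces 16 → [4, 8, 11, 12, 14]
17 → extends → [4, 8, 11, 12, 14, 17]
20 → extends → [4, 8, 11, 12, 14, 17, 20]
30 → extends → [4, 8, 11, 12, 14, 17, 20, 30]
Longest non-decreasing subsequence has length 8, so deletions = 11 − 8 = 3.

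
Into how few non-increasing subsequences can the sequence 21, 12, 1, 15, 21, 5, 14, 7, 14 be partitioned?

4

Place each on the leftmost legal pile:
21 → new pile 1 (tops now [21])
12 → pile 1 (tops now [12])
1 → pile 1 (tops now [1])
15 → new pile 2 (tops now [1, 15])
21 → new pile 3 (tops now [1, 15, 21])
5 → pile 2 (tops now [1, 5, 21])
14 → pile 3 (tops now [1, 5, 14])
7 → pile 3 (tops now [1, 5, 7])
14 → new pile 4 (tops now [1, 5, 7, 14])
Four piles.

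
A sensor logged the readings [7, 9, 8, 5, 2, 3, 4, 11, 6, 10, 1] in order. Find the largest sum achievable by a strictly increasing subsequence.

27

Let S[i] be the best sum of a strictly increasing subsequence ending at i:
i:      1  2  3  4  5  6  7  8  9 10 11
a[i]:   7  9  8  5  2  3  4 11  6 10  1
S:      7 16 15  5  2  5  9 27 15 26  1
Maximum is 27 (e.g. 7 + 9 + 11).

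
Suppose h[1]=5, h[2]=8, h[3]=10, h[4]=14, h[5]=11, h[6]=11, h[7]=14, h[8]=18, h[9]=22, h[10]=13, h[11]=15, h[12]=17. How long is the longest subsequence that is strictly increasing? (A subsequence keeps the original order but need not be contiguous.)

7

Track the smallest tail for each achievable length (strict):
5 → extends → [5]
8 → extends → [5, 8]
10 → extends → [5, 8, 10]
14 → extends → [5, 8, 10, 14]
11 → replaces 14 → [5, 8, 10, 11]
11 → already a tail → [5, 8, 10, 11]
14 → extends → [5, 8, 10, 11, 14]
18 → extends → [5, 8, 10, 11, 14, 18]
22 → extends → [5, 8, 10, 11, 14, 18, 22]
13 → replaces 14 → [5, 8, 10, 11, 13, 18, 22]
15 → replaces 18 → [5, 8, 10, 11, 13, 15, 22]
17 → replaces 22 → [5, 8, 10, 11, 13, 15, 17]
Seven tails, so the longest strictly increasing subsequence has length 7 (e.g. 5, 8, 10, 11, 14, 18, 22).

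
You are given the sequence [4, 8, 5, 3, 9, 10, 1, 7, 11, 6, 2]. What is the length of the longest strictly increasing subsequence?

5

Track the smallest tail for each achievable length (strict):
4 → extends → [4]
8 → extends → [4, 8]
5 → replaces 8 → [4, 5]
3 → replaces 4 → [3, 5]
9 → extends → [3, 5, 9]
10 → extends → [3, 5, 9, 10]
1 → replaces 3 → [1, 5, 9, 10]
7 → replaces 9 → [1, 5, 7, 10]
11 → extends → [1, 5, 7, 10, 11]
6 → replaces 7 → [1, 5, 6, 10, 11]
2 → replaces 5 → [1, 2, 6, 10, 11]
Five tails, so the longest strictly increasing subsequence has length 5 (e.g. 4, 8, 9, 10, 11).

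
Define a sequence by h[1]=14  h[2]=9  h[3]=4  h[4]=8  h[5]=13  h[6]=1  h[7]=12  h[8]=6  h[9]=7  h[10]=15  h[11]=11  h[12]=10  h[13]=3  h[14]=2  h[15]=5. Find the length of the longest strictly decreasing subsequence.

7

Negate each value so 'decreasing' becomes 'increasing', then run patience tails on the negated sequence:
-14 → extends → [-14]
-9 → extends → [-14, -9]
-4 → extends → [-14, -9, -4]
-8 → replaces -4 → [-14, -9, -8]
-13 → replaces -9 → [-14, -13, -8]
-1 → extends → [-14, -13, -8, -1]
-12 → replaces -8 → [-14, -13, -12, -1]
-6 → replaces -1 → [-14, -13, -12, -6]
-7 → replaces -6 → [-14, -13, -12, -7]
-15 → replaces -14 → [-15, -13, -12, -7]
-11 → replaces -7 → [-15, -13, -12, -11]
-10 → extends → [-15, -13, -12, -11, -10]
-3 → extends → [-15, -13, -12, -11, -10, -3]
-2 → extends → [-15, -13, -12, -11, -10, -3, -2]
-5 → replaces -3 → [-15, -13, -12, -11, -10, -5, -2]
Seven tails, so the longest strictly decreasing subsequence of the original has length 7.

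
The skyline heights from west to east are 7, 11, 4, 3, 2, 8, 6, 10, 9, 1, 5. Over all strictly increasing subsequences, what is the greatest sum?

25

Let S[i] be the best sum of a strictly increasing subsequence ending at i:
i:      1  2  3  4  5  6  7  8  9 10 11
a[i]:   7 11  4  3  2  8  6 10  9  1  5
S:      7 18  4  3  2 15 10 25 24  1  9
Maximum is 25 (e.g. 7 + 8 + 10).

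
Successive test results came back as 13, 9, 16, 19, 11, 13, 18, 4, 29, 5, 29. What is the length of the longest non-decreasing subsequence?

Let dp[i] be the length of the longest such subsequence ending at index i:
i:      1  2  3  4  5  6  7  8  9 10 11
a[i]:  13  9 16 19 11 13 18  4 29  5 29
dp:     1  1  2  3  2  3  4  1  5  2  6
Maximum dp value is 6.

6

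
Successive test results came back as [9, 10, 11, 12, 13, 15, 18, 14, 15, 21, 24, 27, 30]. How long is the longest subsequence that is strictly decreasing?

2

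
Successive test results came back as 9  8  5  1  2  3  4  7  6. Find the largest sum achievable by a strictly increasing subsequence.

17

Let S[i] be the best sum of a strictly increasing subsequence ending at i:
i:      1  2  3  4  5  6  7  8  9
a[i]:   9  8  5  1  2  3  4  7  6
S:      9  8  5  1  3  6 10 17 16
Maximum is 17 (e.g. 1 + 2 + 3 + 4 + 7).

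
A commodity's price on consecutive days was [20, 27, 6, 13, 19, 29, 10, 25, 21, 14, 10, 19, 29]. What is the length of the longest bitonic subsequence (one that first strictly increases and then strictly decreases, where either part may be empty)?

inc[i] = longest strictly increasing subsequence ending at i; dec[i] = longest strictly decreasing subsequence starting at i:
i:      1  2  3  4  5  6  7  8  9 10 11 12 13
a[i]:  20 27  6 13 19 29 10 25 21 14 10 19 29
inc:    1  2  1  2  3  4  2  4  4  3  2  4  5
dec:    4  5  1  2  3  5  1  4  3  2  1  1  1
Best peak at i=6 (value 29): inc=4, dec=5, length 4+5−1 = 8.

8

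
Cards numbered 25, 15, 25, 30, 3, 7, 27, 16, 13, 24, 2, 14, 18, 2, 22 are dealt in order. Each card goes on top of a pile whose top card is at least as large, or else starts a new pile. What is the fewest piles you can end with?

6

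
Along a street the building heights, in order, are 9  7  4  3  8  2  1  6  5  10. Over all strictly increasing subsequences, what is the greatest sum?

Let S[i] be the best sum of a strictly increasing subsequence ending at i:
i:      1  2  3  4  5  6  7  8  9 10
a[i]:   9  7  4  3  8  2  1  6  5 10
S:      9  7  4  3 15  2  1 10  9 25
Maximum is 25 (e.g. 7 + 8 + 10).

25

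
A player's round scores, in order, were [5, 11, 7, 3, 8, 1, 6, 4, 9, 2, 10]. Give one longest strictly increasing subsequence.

Patience tails give the LIS length; then backtrack through the dp parents:
5 → extends → [5]
11 → extends → [5, 11]
7 → replaces 11 → [5, 7]
3 → replaces 5 → [3, 7]
8 → extends → [3, 7, 8]
1 → replaces 3 → [1, 7, 8]
6 → replaces 7 → [1, 6, 8]
4 → replaces 6 → [1, 4, 8]
9 → extends → [1, 4, 8, 9]
2 → replaces 4 → [1, 2, 8, 9]
10 → extends → [1, 2, 8, 9, 10]
Length 5; one witness is 5, 7, 8, 9, 10.

5, 7, 8, 9, 10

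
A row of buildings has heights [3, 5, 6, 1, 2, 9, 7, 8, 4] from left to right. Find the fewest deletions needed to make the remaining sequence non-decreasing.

4

Fewest deletions = n − (longest non-decreasing subsequence).
Patience tails:
3 → extends → [3]
5 → extends → [3, 5]
6 → extends → [3, 5, 6]
1 → replaces 3 → [1, 5, 6]
2 → replaces 5 → [1, 2, 6]
9 → extends → [1, 2, 6, 9]
7 → replaces 9 → [1, 2, 6, 7]
8 → extends → [1, 2, 6, 7, 8]
4 → replaces 6 → [1, 2, 4, 7, 8]
Longest non-decreasing subsequence has length 5, so deletions = 9 − 5 = 4.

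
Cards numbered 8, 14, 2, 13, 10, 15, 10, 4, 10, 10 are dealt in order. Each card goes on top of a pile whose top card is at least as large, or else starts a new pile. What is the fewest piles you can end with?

3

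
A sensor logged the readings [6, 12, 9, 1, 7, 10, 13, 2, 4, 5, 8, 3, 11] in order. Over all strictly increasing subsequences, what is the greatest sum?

38

Let S[i] be the best sum of a strictly increasing subsequence ending at i:
i:      1  2  3  4  5  6  7  8  9 10 11 12 13
a[i]:   6 12  9  1  7 10 13  2  4  5  8  3 11
S:      6 18 15  1 13 25 38  3  7 12 21  6 36
Maximum is 38 (e.g. 6 + 9 + 10 + 13).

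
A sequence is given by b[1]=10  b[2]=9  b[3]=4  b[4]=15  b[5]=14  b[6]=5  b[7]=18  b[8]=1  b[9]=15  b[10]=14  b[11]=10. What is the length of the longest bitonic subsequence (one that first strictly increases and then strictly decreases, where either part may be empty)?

6

inc[i] = longest strictly increasing subsequence ending at i; dec[i] = longest strictly decreasing subsequence starting at i:
i:      1  2  3  4  5  6  7  8  9 10 11
b[i]:  10  9  4 15 14  5 18  1 15 14 10
inc:    1  1  1  2  2  2  3  1  3  3  3
dec:    4  3  2  4  3  2  4  1  3  2  1
Best peak at i=7 (value 18): inc=3, dec=4, length 3+4−1 = 6.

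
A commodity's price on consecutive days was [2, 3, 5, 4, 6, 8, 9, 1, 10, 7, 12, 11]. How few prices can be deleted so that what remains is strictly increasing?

4

Fewest deletions = n − (longest strictly increasing subsequence).
Patience tails:
2 → extends → [2]
3 → extends → [2, 3]
5 → extends → [2, 3, 5]
4 → replaces 5 → [2, 3, 4]
6 → extends → [2, 3, 4, 6]
8 → extends → [2, 3, 4, 6, 8]
9 → extends → [2, 3, 4, 6, 8, 9]
1 → replaces 2 → [1, 3, 4, 6, 8, 9]
10 → extends → [1, 3, 4, 6, 8, 9, 10]
7 → replaces 8 → [1, 3, 4, 6, 7, 9, 10]
12 → extends → [1, 3, 4, 6, 7, 9, 10, 12]
11 → replaces 12 → [1, 3, 4, 6, 7, 9, 10, 11]
Longest strictly increasing subsequence has length 8, so deletions = 12 − 8 = 4.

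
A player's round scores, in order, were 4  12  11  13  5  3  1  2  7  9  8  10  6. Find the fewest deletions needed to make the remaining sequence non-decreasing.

Fewest deletions = n − (longest non-decreasing subsequence).
i:      1  2  3  4  5  6  7  8  9 10 11 12 13
a[i]:   4 12 11 13  5  3  1  2  7  9  8 10  6
dp:     1  2  2  3  2  1  1  2  3  4  4  5  3
max dp = 5, so deletions = 13 − 5 = 8.

8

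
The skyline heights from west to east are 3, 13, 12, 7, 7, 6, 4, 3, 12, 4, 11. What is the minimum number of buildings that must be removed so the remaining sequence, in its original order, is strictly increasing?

Fewest deletions = n − (longest strictly increasing subsequence).
Patience tails:
3 → extends → [3]
13 → extends → [3, 13]
12 → replaces 13 → [3, 12]
7 → replaces 12 → [3, 7]
7 → already a tail → [3, 7]
6 → replaces 7 → [3, 6]
4 → replaces 6 → [3, 4]
3 → already a tail → [3, 4]
12 → extends → [3, 4, 12]
4 → already a tail → [3, 4, 12]
11 → replaces 12 → [3, 4, 11]
Longest strictly increasing subsequence has length 3, so deletions = 11 − 3 = 8.

8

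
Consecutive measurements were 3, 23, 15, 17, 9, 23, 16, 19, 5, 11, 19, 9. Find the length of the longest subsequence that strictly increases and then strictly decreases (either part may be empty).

inc[i] = longest strictly increasing subsequence ending at i; dec[i] = longest strictly decreasing subsequence starting at i:
i:      1  2  3  4  5  6  7  8  9 10 11 12
a[i]:   3 23 15 17  9 23 16 19  5 11 19  9
inc:    1  2  2  3  2  4  3  4  2  3  4  3
dec:    1  5  3  4  2  4  3  3  1  2  2  1
Best peak at i=6 (value 23): inc=4, dec=4, length 4+4−1 = 7.

7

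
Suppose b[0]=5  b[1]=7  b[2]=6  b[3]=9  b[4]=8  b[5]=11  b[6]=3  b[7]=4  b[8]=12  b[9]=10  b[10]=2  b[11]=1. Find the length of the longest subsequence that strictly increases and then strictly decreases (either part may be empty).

8

inc[i] = longest strictly increasing subsequence ending at i; dec[i] = longest strictly decreasing subsequence starting at i:
i:      0  1  2  3  4  5  6  7  8  9 10 11
b[i]:   5  7  6  9  8 11  3  4 12 10  2  1
inc:    1  2  2  3  3  4  1  2  5  4  1  1
dec:    4  5  4  5  4  4  3  3  4  3  2  1
Best peak at i=8 (value 12): inc=5, dec=4, length 5+4−1 = 8.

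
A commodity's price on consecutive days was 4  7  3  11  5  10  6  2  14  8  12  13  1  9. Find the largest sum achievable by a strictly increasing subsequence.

Let S[i] be the best sum of a strictly increasing subsequence ending at i:
i:      1  2  3  4  5  6  7  8  9 10 11 12 13 14
a[i]:   4  7  3 11  5 10  6  2 14  8 12 13  1  9
S:      4 11  3 22  9 21 15  2 36 23 35 48  1 32
Maximum is 48 (e.g. 4 + 5 + 6 + 8 + 12 + 13).

48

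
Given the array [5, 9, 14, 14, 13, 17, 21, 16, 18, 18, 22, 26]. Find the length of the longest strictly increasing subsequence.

7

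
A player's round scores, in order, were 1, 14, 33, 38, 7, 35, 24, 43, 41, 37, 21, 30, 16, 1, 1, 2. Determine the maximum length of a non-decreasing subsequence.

5

Track the smallest tail for each achievable length (allowing ties):
1 → extends → [1]
14 → extends → [1, 14]
33 → extends → [1, 14, 33]
38 → extends → [1, 14, 33, 38]
7 → replaces 14 → [1, 7, 33, 38]
35 → replaces 38 → [1, 7, 33, 35]
24 → replaces 33 → [1, 7, 24, 35]
43 → extends → [1, 7, 24, 35, 43]
41 → replaces 43 → [1, 7, 24, 35, 41]
37 → replaces 41 → [1, 7, 24, 35, 37]
21 → replaces 24 → [1, 7, 21, 35, 37]
30 → replaces 35 → [1, 7, 21, 30, 37]
16 → replaces 21 → [1, 7, 16, 30, 37]
1 → replaces 7 → [1, 1, 16, 30, 37]
1 → replaces 16 → [1, 1, 1, 30, 37]
2 → replaces 30 → [1, 1, 1, 2, 37]
Five tails, so the longest non-decreasing subsequence has length 5 (e.g. 1, 14, 33, 38, 43).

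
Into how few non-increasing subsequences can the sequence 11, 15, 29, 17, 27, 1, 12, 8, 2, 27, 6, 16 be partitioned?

Place each on the leftmost legal pile:
11 → new pile 1 (tops now [11])
15 → new pile 2 (tops now [11, 15])
29 → new pile 3 (tops now [11, 15, 29])
17 → pile 3 (tops now [11, 15, 17])
27 → new pile 4 (tops now [11, 15, 17, 27])
1 → pile 1 (tops now [1, 15, 17, 27])
12 → pile 2 (tops now [1, 12, 17, 27])
8 → pile 2 (tops now [1, 8, 17, 27])
2 → pile 2 (tops now [1, 2, 17, 27])
27 → pile 4 (tops now [1, 2, 17, 27])
6 → pile 3 (tops now [1, 2, 6, 27])
16 → pile 4 (tops now [1, 2, 6, 16])
Four piles.

4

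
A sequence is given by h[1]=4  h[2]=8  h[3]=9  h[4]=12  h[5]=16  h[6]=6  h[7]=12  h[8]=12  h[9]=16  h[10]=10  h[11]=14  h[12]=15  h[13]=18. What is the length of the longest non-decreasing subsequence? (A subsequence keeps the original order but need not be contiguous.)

9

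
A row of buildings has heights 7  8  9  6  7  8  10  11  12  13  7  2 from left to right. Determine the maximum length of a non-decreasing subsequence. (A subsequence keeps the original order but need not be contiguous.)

7

Track the smallest tail for each achievable length (allowing ties):
7 → extends → [7]
8 → extends → [7, 8]
9 → extends → [7, 8, 9]
6 → replaces 7 → [6, 8, 9]
7 → replaces 8 → [6, 7, 9]
8 → replaces 9 → [6, 7, 8]
10 → extends → [6, 7, 8, 10]
11 → extends → [6, 7, 8, 10, 11]
12 → extends → [6, 7, 8, 10, 11, 12]
13 → extends → [6, 7, 8, 10, 11, 12, 13]
7 → replaces 8 → [6, 7, 7, 10, 11, 12, 13]
2 → replaces 6 → [2, 7, 7, 10, 11, 12, 13]
Seven tails, so the longest non-decreasing subsequence has length 7 (e.g. 7, 8, 9, 10, 11, 12, 13).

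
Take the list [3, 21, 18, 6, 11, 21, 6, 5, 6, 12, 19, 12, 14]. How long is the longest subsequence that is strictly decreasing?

5

Let dp[i] be the longest strictly decreasing subsequence ending at i:
i:      1  2  3  4  5  6  7  8  9 10 11 12 13
a[i]:   3 21 18  6 11 21  6  5  6 12 19 12 14
dp:     1  1  2  3  3  1  4  5  4  3  2  3  3
Maximum is 5.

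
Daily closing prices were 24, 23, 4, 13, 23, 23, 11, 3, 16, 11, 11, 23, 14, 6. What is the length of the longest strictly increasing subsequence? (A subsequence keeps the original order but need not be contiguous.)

4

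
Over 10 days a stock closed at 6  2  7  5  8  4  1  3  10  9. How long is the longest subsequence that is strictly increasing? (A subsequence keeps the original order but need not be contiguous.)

4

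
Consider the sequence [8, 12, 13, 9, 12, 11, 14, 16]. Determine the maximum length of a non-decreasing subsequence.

5

Track the smallest tail for each achievable length (allowing ties):
8 → extends → [8]
12 → extends → [8, 12]
13 → extends → [8, 12, 13]
9 → replaces 12 → [8, 9, 13]
12 → replaces 13 → [8, 9, 12]
11 → replaces 12 → [8, 9, 11]
14 → extends → [8, 9, 11, 14]
16 → extends → [8, 9, 11, 14, 16]
Five tails, so the longest non-decreasing subsequence has length 5 (e.g. 8, 12, 13, 14, 16).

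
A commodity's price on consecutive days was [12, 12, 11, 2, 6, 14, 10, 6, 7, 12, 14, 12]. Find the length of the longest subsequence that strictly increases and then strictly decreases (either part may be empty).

6

inc[i] = longest strictly increasing subsequence ending at i; dec[i] = longest strictly decreasing subsequence starting at i:
i:      1  2  3  4  5  6  7  8  9 10 11 12
a[i]:  12 12 11  2  6 14 10  6  7 12 14 12
inc:    1  1  1  1  2  3  3  2  3  4  5  4
dec:    4  4  3  1  1  3  2  1  1  1  2  1
Best peak at i=11 (value 14): inc=5, dec=2, length 5+2−1 = 6.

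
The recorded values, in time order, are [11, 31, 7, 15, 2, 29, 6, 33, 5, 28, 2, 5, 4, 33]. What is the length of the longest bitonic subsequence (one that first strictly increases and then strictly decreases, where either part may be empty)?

7

inc[i] = longest strictly increasing subsequence ending at i; dec[i] = longest strictly decreasing subsequence starting at i:
i:      1  2  3  4  5  6  7  8  9 10 11 12 13 14
a[i]:  11 31  7 15  2 29  6 33  5 28  2  5  4 33
inc:    1  2  1  2  1  3  2  4  2  3  1  2  2  4
dec:    5  5  4  4  1  4  3  4  2  3  1  2  1  1
Best peak at i=8 (value 33): inc=4, dec=4, length 4+4−1 = 7.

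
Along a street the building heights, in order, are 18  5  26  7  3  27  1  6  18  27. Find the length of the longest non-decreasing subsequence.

Track the smallest tail for each achievable length (allowing ties):
18 → extends → [18]
5 → replaces 18 → [5]
26 → extends → [5, 26]
7 → replaces 26 → [5, 7]
3 → replaces 5 → [3, 7]
27 → extends → [3, 7, 27]
1 → replaces 3 → [1, 7, 27]
6 → replaces 7 → [1, 6, 27]
18 → replaces 27 → [1, 6, 18]
27 → extends → [1, 6, 18, 27]
Four tails, so the longest non-decreasing subsequence has length 4 (e.g. 18, 26, 27, 27).

4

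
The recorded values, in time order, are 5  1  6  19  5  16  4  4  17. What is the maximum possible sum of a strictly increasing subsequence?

44

Let S[i] be the best sum of a strictly increasing subsequence ending at i:
i:      1  2  3  4  5  6  7  8  9
a[i]:   5  1  6 19  5 16  4  4 17
S:      5  1 11 30  6 27  5  5 44
Maximum is 44 (e.g. 5 + 6 + 16 + 17).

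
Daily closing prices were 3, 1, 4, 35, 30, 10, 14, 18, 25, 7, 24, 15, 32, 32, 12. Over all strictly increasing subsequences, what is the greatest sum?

Let S[i] be the best sum of a strictly increasing subsequence ending at i:
i:       1   2   3   4   5   6   7   8   9  10  11  12  13  14  15
a[i]:    3   1   4  35  30  10  14  18  25   7  24  15  32  32  12
S:       3   1   7  42  37  17  31  49  74  14  73  46 106 106  29
Maximum is 106 (e.g. 3 + 4 + 10 + 14 + 18 + 25 + 32).

106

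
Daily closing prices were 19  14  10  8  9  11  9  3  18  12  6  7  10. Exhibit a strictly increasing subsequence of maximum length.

Patience tails give the LIS length; then backtrack through the dp parents:
19 → extends → [19]
14 → replaces 19 → [14]
10 → replaces 14 → [10]
8 → replaces 10 → [8]
9 → extends → [8, 9]
11 → extends → [8, 9, 11]
9 → already a tail → [8, 9, 11]
3 → replaces 8 → [3, 9, 11]
18 → extends → [3, 9, 11, 18]
12 → replaces 18 → [3, 9, 11, 12]
6 → replaces 9 → [3, 6, 11, 12]
7 → replaces 11 → [3, 6, 7, 12]
10 → replaces 12 → [3, 6, 7, 10]
Length 4; one witness is 8, 9, 11, 18.

8, 9, 11, 18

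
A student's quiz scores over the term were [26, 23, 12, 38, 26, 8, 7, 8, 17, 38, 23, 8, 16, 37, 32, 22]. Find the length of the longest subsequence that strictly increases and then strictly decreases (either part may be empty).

7

inc[i] = longest strictly increasing subsequence ending at i; dec[i] = longest strictly decreasing subsequence starting at i:
i:      1  2  3  4  5  6  7  8  9 10 11 12 13 14 15 16
a[i]:  26 23 12 38 26  8  7  8 17 38 23  8 16 37 32 22
inc:    1  1  1  2  2  1  1  2  3  4  4  2  3  5  5  4
dec:    5  4  3  4  3  2  1  1  2  4  2  1  1  3  2  1
Best peak at i=10 (value 38): inc=4, dec=4, length 4+4−1 = 7.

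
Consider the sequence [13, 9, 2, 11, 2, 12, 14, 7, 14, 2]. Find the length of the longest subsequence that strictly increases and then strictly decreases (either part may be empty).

inc[i] = longest strictly increasing subsequence ending at i; dec[i] = longest strictly decreasing subsequence starting at i:
i:      1  2  3  4  5  6  7  8  9 10
a[i]:  13  9  2 11  2 12 14  7 14  2
inc:    1  1  1  2  1  3  4  2  4  1
dec:    4  3  1  3  1  3  3  2  2  1
Best peak at i=7 (value 14): inc=4, dec=3, length 4+3−1 = 6.

6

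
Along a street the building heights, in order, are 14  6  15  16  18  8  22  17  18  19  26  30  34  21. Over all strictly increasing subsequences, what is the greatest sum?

Let S[i] be the best sum of a strictly increasing subsequence ending at i:
i:       1   2   3   4   5   6   7   8   9  10  11  12  13  14
a[i]:   14   6  15  16  18   8  22  17  18  19  26  30  34  21
S:      14   6  29  45  63  14  85  62  80  99 125 155 189 120
Maximum is 189 (e.g. 14 + 15 + 16 + 17 + 18 + 19 + 26 + 30 + 34).

189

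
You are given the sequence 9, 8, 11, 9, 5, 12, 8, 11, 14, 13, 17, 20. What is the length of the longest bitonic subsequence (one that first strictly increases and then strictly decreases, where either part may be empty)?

6

inc[i] = longest strictly increasing subsequence ending at i; dec[i] = longest strictly decreasing subsequence starting at i:
i:      1  2  3  4  5  6  7  8  9 10 11 12
a[i]:   9  8 11  9  5 12  8 11 14 13 17 20
inc:    1  1  2  2  1  3  2  3  4  4  5  6
dec:    3  2  3  2  1  2  1  1  2  1  1  1
Best peak at i=12 (value 20): inc=6, dec=1, length 6+1−1 = 6.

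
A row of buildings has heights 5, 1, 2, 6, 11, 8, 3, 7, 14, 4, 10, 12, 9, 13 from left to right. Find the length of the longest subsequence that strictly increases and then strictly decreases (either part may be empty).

7

inc[i] = longest strictly increasing subsequence ending at i; dec[i] = longest strictly decreasing subsequence starting at i:
i:      1  2  3  4  5  6  7  8  9 10 11 12 13 14
a[i]:   5  1  2  6 11  8  3  7 14  4 10 12  9 13
inc:    1  1  2  3  4  4  3  4  5  4  5  6  5  7
dec:    2  1  1  2  4  3  1  2  3  1  2  2  1  1
Best peak at i=5 (value 11): inc=4, dec=4, length 4+4−1 = 7.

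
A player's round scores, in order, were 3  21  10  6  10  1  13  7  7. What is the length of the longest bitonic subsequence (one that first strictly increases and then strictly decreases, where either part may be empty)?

5

inc[i] = longest strictly increasing subsequence ending at i; dec[i] = longest strictly decreasing subsequence starting at i:
i:      1  2  3  4  5  6  7  8  9
a[i]:   3 21 10  6 10  1 13  7  7
inc:    1  2  2  2  3  1  4  3  3
dec:    2  4  3  2  2  1  2  1  1
Best peak at i=2 (value 21): inc=2, dec=4, length 2+4−1 = 5.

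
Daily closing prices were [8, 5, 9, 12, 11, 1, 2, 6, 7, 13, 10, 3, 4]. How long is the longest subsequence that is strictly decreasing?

4

Negate each value so 'decreasing' becomes 'increasing', then run patience tails on the negated sequence:
-8 → extends → [-8]
-5 → extends → [-8, -5]
-9 → replaces -8 → [-9, -5]
-12 → replaces -9 → [-12, -5]
-11 → replaces -5 → [-12, -11]
-1 → extends → [-12, -11, -1]
-2 → replaces -1 → [-12, -11, -2]
-6 → replaces -2 → [-12, -11, -6]
-7 → replaces -6 → [-12, -11, -7]
-13 → replaces -12 → [-13, -11, -7]
-10 → replaces -7 → [-13, -11, -10]
-3 → extends → [-13, -11, -10, -3]
-4 → replaces -3 → [-13, -11, -10, -4]
Four tails, so the longest strictly decreasing subsequence of the original has length 4.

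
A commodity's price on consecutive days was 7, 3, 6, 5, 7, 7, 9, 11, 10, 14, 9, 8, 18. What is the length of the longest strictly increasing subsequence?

7

Track the smallest tail for each achievable length (strict):
7 → extends → [7]
3 → replaces 7 → [3]
6 → extends → [3, 6]
5 → replaces 6 → [3, 5]
7 → extends → [3, 5, 7]
7 → already a tail → [3, 5, 7]
9 → extends → [3, 5, 7, 9]
11 → extends → [3, 5, 7, 9, 11]
10 → replaces 11 → [3, 5, 7, 9, 10]
14 → extends → [3, 5, 7, 9, 10, 14]
9 → already a tail → [3, 5, 7, 9, 10, 14]
8 → replaces 9 → [3, 5, 7, 8, 10, 14]
18 → extends → [3, 5, 7, 8, 10, 14, 18]
Seven tails, so the longest strictly increasing subsequence has length 7 (e.g. 3, 6, 7, 9, 11, 14, 18).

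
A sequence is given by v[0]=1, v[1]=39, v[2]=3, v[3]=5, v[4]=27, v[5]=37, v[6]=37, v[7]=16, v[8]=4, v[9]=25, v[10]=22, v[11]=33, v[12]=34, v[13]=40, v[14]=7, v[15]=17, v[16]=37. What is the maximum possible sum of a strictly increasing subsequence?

157

Let S[i] be the best sum of a strictly increasing subsequence ending at i:
i:       0   1   2   3   4   5   6   7   8   9  10  11  12  13  14  15  16
v[i]:    1  39   3   5  27  37  37  16   4  25  22  33  34  40   7  17  37
S:       1  40   4   9  36  73  73  25   8  50  47  83 117 157  16  42 154
Maximum is 157 (e.g. 1 + 3 + 5 + 16 + 25 + 33 + 34 + 40).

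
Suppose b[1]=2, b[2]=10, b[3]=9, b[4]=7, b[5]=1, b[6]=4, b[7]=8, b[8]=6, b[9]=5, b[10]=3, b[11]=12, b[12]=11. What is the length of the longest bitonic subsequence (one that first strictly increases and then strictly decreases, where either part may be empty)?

inc[i] = longest strictly increasing subsequence ending at i; dec[i] = longest strictly decreasing subsequence starting at i:
i:      1  2  3  4  5  6  7  8  9 10 11 12
b[i]:   2 10  9  7  1  4  8  6  5  3 12 11
inc:    1  2  2  2  1  2  3  3  3  2  4  4
dec:    2  6  5  4  1  2  4  3  2  1  2  1
Best peak at i=2 (value 10): inc=2, dec=6, length 2+6−1 = 7.

7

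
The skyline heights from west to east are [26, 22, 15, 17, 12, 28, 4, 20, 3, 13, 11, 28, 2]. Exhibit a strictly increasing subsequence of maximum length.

15, 17, 20, 28

Patience tails give the LIS length; then backtrack through the dp parents:
26 → extends → [26]
22 → replaces 26 → [22]
15 → replaces 22 → [15]
17 → extends → [15, 17]
12 → replaces 15 → [12, 17]
28 → extends → [12, 17, 28]
4 → replaces 12 → [4, 17, 28]
20 → replaces 28 → [4, 17, 20]
3 → replaces 4 → [3, 17, 20]
13 → replaces 17 → [3, 13, 20]
11 → replaces 13 → [3, 11, 20]
28 → extends → [3, 11, 20, 28]
2 → replaces 3 → [2, 11, 20, 28]
Length 4; one witness is 15, 17, 20, 28.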